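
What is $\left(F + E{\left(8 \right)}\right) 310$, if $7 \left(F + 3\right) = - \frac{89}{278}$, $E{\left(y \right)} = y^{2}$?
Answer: $\frac{18385635}{973} \approx 18896.0$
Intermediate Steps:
$F = - \frac{5927}{1946}$ ($F = -3 + \frac{\left(-89\right) \frac{1}{278}}{7} = -3 + \frac{1}{7} \left(- \frac{89}{278}\right) = -3 - \frac{89}{1946} = - \frac{5927}{1946} \approx -3.0457$)
$\left(F + E{\left(8 \right)}\right) 310 = \left(- \frac{5927}{1946} + 8^{2}\right) 310 = \left(- \frac{5927}{1946} + 64\right) 310 = \frac{118617}{1946} \cdot 310 = \frac{18385635}{973}$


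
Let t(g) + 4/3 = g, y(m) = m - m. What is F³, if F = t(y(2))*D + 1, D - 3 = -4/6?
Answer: -6859/729 ≈ -9.4088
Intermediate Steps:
y(m) = 0
t(g) = -4/3 + g
D = 7/3 (D = 3 - 4/6 = 3 - 4*⅙ = 3 - ⅔ = 7/3 ≈ 2.3333)
F = -19/9 (F = (-4/3 + 0)*(7/3) + 1 = -4/3*7/3 + 1 = -28/9 + 1 = -19/9 ≈ -2.1111)
F³ = (-19/9)³ = -6859/729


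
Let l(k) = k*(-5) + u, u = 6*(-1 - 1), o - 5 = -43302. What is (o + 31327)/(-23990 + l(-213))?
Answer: 11970/22937 ≈ 0.52186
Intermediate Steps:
o = -43297 (o = 5 - 43302 = -43297)
u = -12 (u = 6*(-2) = -12)
l(k) = -12 - 5*k (l(k) = k*(-5) - 12 = -5*k - 12 = -12 - 5*k)
(o + 31327)/(-23990 + l(-213)) = (-43297 + 31327)/(-23990 + (-12 - 5*(-213))) = -11970/(-23990 + (-12 + 1065)) = -11970/(-23990 + 1053) = -11970/(-22937) = -11970*(-1/22937) = 11970/22937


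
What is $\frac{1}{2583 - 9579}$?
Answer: $- \frac{1}{6996} \approx -0.00014294$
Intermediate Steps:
$\frac{1}{2583 - 9579} = \frac{1}{-6996} = - \frac{1}{6996}$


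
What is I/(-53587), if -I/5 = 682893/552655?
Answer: 682893/5923024697 ≈ 0.00011529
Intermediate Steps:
I = -682893/110531 (I = -3414465/552655 = -5*682893/552655 = -682893/110531 ≈ -6.1783)
I/(-53587) = -682893/110531/(-53587) = -682893/110531*(-1/53587) = 682893/5923024697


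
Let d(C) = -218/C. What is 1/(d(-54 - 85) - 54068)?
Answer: -139/7515234 ≈ -1.8496e-5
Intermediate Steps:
1/(d(-54 - 85) - 54068) = 1/(-218/(-54 - 85) - 54068) = 1/(-218/(-139) - 54068) = 1/(-218*(-1/139) - 54068) = 1/(218/139 - 54068) = 1/(-7515234/139) = -139/7515234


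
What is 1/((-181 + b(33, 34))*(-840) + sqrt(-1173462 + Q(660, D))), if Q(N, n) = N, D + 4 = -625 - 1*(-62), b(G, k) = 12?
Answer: 23660/3358969067 - I*sqrt(1172802)/20153814402 ≈ 7.0438e-6 - 5.3735e-8*I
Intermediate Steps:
D = -567 (D = -4 + (-625 - 1*(-62)) = -4 + (-625 + 62) = -4 - 563 = -567)
1/((-181 + b(33, 34))*(-840) + sqrt(-1173462 + Q(660, D))) = 1/((-181 + 12)*(-840) + sqrt(-1173462 + 660)) = 1/(-169*(-840) + sqrt(-1172802)) = 1/(141960 + I*sqrt(1172802))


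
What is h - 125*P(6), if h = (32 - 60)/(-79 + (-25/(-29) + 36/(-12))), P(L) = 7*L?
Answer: -12352438/2353 ≈ -5249.7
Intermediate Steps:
h = 812/2353 (h = -28/(-79 + (-25*(-1/29) + 36*(-1/12))) = -28/(-79 + (25/29 - 3)) = -28/(-79 - 62/29) = -28/(-2353/29) = -28*(-29/2353) = 812/2353 ≈ 0.34509)
h - 125*P(6) = 812/2353 - 875*6 = 812/2353 - 125*42 = 812/2353 - 5250 = -12352438/2353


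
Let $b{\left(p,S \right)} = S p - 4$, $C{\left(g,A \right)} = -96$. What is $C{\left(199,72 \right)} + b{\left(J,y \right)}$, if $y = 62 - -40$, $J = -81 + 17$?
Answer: $-6628$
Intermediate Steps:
$J = -64$
$y = 102$ ($y = 62 + 40 = 102$)
$b{\left(p,S \right)} = -4 + S p$
$C{\left(199,72 \right)} + b{\left(J,y \right)} = -96 + \left(-4 + 102 \left(-64\right)\right) = -96 - 6532 = -6628$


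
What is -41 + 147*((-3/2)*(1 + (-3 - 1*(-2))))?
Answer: -41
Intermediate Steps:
-41 + 147*((-3/2)*(1 + (-3 - 1*(-2)))) = -41 + 147*((-3*1/2)*(1 + (-3 + 2))) = -41 + 147*(-3*(1 - 1)/2) = -41 + 147*(-3/2*0) = -41 + 147*0 = -41 + 0 = -41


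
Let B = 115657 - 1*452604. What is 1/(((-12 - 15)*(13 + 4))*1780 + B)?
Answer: -1/1153967 ≈ -8.6658e-7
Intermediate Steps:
B = -336947 (B = 115657 - 452604 = -336947)
1/(((-12 - 15)*(13 + 4))*1780 + B) = 1/(((-12 - 15)*(13 + 4))*1780 - 336947) = 1/(-27*17*1780 - 336947) = 1/(-459*1780 - 336947) = 1/(-817020 - 336947) = 1/(-1153967) = -1/1153967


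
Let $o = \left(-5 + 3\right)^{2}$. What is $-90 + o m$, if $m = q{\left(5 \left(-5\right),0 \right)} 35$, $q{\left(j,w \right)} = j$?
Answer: $-3590$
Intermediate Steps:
$o = 4$ ($o = \left(-2\right)^{2} = 4$)
$m = -875$ ($m = 5 \left(-5\right) 35 = \left(-25\right) 35 = -875$)
$-90 + o m = -90 + 4 \left(-875\right) = -90 - 3500 = -3590$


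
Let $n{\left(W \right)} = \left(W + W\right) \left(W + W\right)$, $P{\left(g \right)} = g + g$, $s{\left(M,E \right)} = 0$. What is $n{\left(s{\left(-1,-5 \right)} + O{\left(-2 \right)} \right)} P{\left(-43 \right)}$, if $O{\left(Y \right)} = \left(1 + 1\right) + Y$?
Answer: $0$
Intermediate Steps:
$O{\left(Y \right)} = 2 + Y$
$P{\left(g \right)} = 2 g$
$n{\left(W \right)} = 4 W^{2}$ ($n{\left(W \right)} = 2 W 2 W = 4 W^{2}$)
$n{\left(s{\left(-1,-5 \right)} + O{\left(-2 \right)} \right)} P{\left(-43 \right)} = 4 \left(0 + \left(2 - 2\right)\right)^{2} \cdot 2 \left(-43\right) = 4 \left(0 + 0\right)^{2} \left(-86\right) = 4 \cdot 0^{2} \left(-86\right) = 4 \cdot 0 \left(-86\right) = 0 \left(-86\right) = 0$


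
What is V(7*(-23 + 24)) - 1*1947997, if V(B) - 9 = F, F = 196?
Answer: -1947792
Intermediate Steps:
V(B) = 205 (V(B) = 9 + 196 = 205)
V(7*(-23 + 24)) - 1*1947997 = 205 - 1*1947997 = 205 - 1947997 = -1947792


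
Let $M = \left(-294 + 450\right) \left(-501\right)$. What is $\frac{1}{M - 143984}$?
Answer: $- \frac{1}{222140} \approx -4.5017 \cdot 10^{-6}$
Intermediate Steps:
$M = -78156$ ($M = 156 \left(-501\right) = -78156$)
$\frac{1}{M - 143984} = \frac{1}{-78156 - 143984} = \frac{1}{-222140} = - \frac{1}{222140}$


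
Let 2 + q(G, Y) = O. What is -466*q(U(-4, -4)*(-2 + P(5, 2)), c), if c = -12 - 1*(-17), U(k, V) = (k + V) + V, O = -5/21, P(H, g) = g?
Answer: 21902/21 ≈ 1043.0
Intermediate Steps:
O = -5/21 (O = -5*1/21 = -5/21 ≈ -0.23810)
U(k, V) = k + 2*V (U(k, V) = (V + k) + V = k + 2*V)
c = 5 (c = -12 + 17 = 5)
q(G, Y) = -47/21 (q(G, Y) = -2 - 5/21 = -47/21)
-466*q(U(-4, -4)*(-2 + P(5, 2)), c) = -466*(-47/21) = 21902/21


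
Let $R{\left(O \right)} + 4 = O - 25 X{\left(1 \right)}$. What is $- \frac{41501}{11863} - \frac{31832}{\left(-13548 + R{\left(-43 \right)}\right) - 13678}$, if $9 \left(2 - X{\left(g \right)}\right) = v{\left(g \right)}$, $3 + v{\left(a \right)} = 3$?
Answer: $- \frac{756308807}{324132749} \approx -2.3333$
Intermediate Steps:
$v{\left(a \right)} = 0$ ($v{\left(a \right)} = -3 + 3 = 0$)
$X{\left(g \right)} = 2$ ($X{\left(g \right)} = 2 - 0 = 2 + 0 = 2$)
$R{\left(O \right)} = -54 + O$ ($R{\left(O \right)} = -4 + \left(O - 50\right) = -4 + \left(-50 + O\right) = -54 + O$)
$- \frac{41501}{11863} - \frac{31832}{\left(-13548 + R{\left(-43 \right)}\right) - 13678} = - \frac{41501}{11863} - \frac{31832}{\left(-13548 - 97\right) - 13678} = \left(-41501\right) \frac{1}{11863} - \frac{31832}{\left(-13548 - 97\right) - 13678} = - \frac{41501}{11863} - \frac{31832}{-13645 - 13678} = - \frac{41501}{11863} - \frac{31832}{-27323} = - \frac{41501}{11863} - - \frac{31832}{27323} = - \frac{41501}{11863} + \frac{31832}{27323} = - \frac{756308807}{324132749}$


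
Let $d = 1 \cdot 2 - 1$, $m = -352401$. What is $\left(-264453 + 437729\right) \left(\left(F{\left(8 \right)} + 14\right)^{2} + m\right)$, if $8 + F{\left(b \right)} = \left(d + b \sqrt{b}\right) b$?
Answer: $-55350765612 + 621021184 \sqrt{2} \approx -5.4472 \cdot 10^{10}$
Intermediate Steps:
$d = 1$ ($d = 2 - 1 = 1$)
$F{\left(b \right)} = -8 + b \left(1 + b^{\frac{3}{2}}\right)$ ($F{\left(b \right)} = -8 + \left(1 + b \sqrt{b}\right) b = -8 + \left(1 + b^{\frac{3}{2}}\right) b = -8 + b \left(1 + b^{\frac{3}{2}}\right)$)
$\left(-264453 + 437729\right) \left(\left(F{\left(8 \right)} + 14\right)^{2} + m\right) = \left(-264453 + 437729\right) \left(\left(\left(-8 + 8 + 8^{\frac{5}{2}}\right) + 14\right)^{2} - 352401\right) = 173276 \left(\left(\left(-8 + 8 + 128 \sqrt{2}\right) + 14\right)^{2} - 352401\right) = 173276 \left(\left(128 \sqrt{2} + 14\right)^{2} - 352401\right) = 173276 \left(\left(14 + 128 \sqrt{2}\right)^{2} - 352401\right) = 173276 \left(-352401 + \left(14 + 128 \sqrt{2}\right)^{2}\right) = -61062635676 + 173276 \left(14 + 128 \sqrt{2}\right)^{2}$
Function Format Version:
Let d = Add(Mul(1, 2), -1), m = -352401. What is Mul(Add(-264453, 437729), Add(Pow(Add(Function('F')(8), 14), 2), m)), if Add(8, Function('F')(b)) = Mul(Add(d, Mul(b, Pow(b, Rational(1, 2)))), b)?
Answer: Add(-55350765612, Mul(621021184, Pow(2, Rational(1, 2)))) ≈ -5.4472e+10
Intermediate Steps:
d = 1 (d = Add(2, -1) = 1)
Function('F')(b) = Add(-8, Mul(b, Add(1, Pow(b, Rational(3, 2))))) (Function('F')(b) = Add(-8, Mul(Add(1, Mul(b, Pow(b, Rational(1, 2)))), b)) = Add(-8, Mul(Add(1, Pow(b, Rational(3, 2))), b)) = Add(-8, Mul(b, Add(1, Pow(b, Rational(3, 2))))))
Mul(Add(-264453, 437729), Add(Pow(Add(Function('F')(8), 14), 2), m)) = Mul(Add(-264453, 437729), Add(Pow(Add(Add(-8, 8, Pow(8, Rational(5, 2))), 14), 2), -352401)) = Mul(173276, Add(Pow(Add(Add(-8, 8, Mul(128, Pow(2, Rational(1, 2)))), 14), 2), -352401)) = Mul(173276, Add(Pow(Add(Mul(128, Pow(2, Rational(1, 2))), 14), 2), -352401)) = Mul(173276, Add(Pow(Add(14, Mul(128, Pow(2, Rational(1, 2)))), 2), -352401)) = Mul(173276, Add(-352401, Pow(Add(14, Mul(128, Pow(2, Rational(1, 2)))), 2))) = Add(-61062635676, Mul(173276, Pow(Add(14, Mul(128, Pow(2, Rational(1, 2)))), 2)))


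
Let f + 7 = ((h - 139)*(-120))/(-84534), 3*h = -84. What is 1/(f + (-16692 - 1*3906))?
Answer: -14089/290307185 ≈ -4.8531e-5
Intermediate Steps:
h = -28 (h = (⅓)*(-84) = -28)
f = -101963/14089 (f = -7 + ((-28 - 139)*(-120))/(-84534) = -7 - 167*(-120)*(-1/84534) = -7 + 20040*(-1/84534) = -7 - 3340/14089 = -101963/14089 ≈ -7.2371)
1/(f + (-16692 - 1*3906)) = 1/(-101963/14089 + (-16692 - 1*3906)) = 1/(-101963/14089 + (-16692 - 3906)) = 1/(-101963/14089 - 20598) = 1/(-290307185/14089) = -14089/290307185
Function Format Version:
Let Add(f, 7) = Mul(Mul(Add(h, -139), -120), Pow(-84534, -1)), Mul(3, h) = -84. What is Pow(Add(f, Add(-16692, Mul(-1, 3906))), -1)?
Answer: Rational(-14089, 290307185) ≈ -4.8531e-5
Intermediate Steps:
h = -28 (h = Mul(Rational(1, 3), -84) = -28)
f = Rational(-101963, 14089) (f = Add(-7, Mul(Mul(Add(-28, -139), -120), Pow(-84534, -1))) = Add(-7, Mul(Mul(-167, -120), Rational(-1, 84534))) = Add(-7, Mul(20040, Rational(-1, 84534))) = Add(-7, Rational(-3340, 14089)) = Rational(-101963, 14089) ≈ -7.2371)
Pow(Add(f, Add(-16692, Mul(-1, 3906))), -1) = Pow(Add(Rational(-101963, 14089), Add(-16692, Mul(-1, 3906))), -1) = Pow(Add(Rational(-101963, 14089), Add(-16692, -3906)), -1) = Pow(Add(Rational(-101963, 14089), -20598), -1) = Pow(Rational(-290307185, 14089), -1) = Rational(-14089, 290307185)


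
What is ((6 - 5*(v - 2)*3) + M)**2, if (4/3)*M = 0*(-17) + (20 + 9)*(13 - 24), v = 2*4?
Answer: 1671849/16 ≈ 1.0449e+5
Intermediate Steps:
v = 8
M = -957/4 (M = 3*(0*(-17) + (20 + 9)*(13 - 24))/4 = 3*(0 + 29*(-11))/4 = 3*(0 - 319)/4 = (3/4)*(-319) = -957/4 ≈ -239.25)
((6 - 5*(v - 2)*3) + M)**2 = ((6 - 5*(8 - 2)*3) - 957/4)**2 = ((6 - 30*3) - 957/4)**2 = ((6 - 5*18) - 957/4)**2 = ((6 - 90) - 957/4)**2 = (-84 - 957/4)**2 = (-1293/4)**2 = 1671849/16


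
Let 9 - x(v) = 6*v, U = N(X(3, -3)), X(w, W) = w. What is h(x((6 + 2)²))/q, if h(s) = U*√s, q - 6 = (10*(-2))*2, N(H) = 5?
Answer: -25*I*√15/34 ≈ -2.8478*I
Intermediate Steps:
U = 5
q = -34 (q = 6 + (10*(-2))*2 = 6 - 20*2 = 6 - 40 = -34)
x(v) = 9 - 6*v
h(s) = 5*√s
h(x((6 + 2)²))/q = (5*√(9 - 6*(6 + 2)²))/(-34) = (5*√(9 - 6*8²))*(-1/34) = (5*√(9 - 6*64))*(-1/34) = (5*√(9 - 384))*(-1/34) = (5*√(-375))*(-1/34) = (5*(5*I*√15))*(-1/34) = (25*I*√15)*(-1/34) = -25*I*√15/34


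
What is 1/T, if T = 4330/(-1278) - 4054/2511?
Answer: -178281/891869 ≈ -0.19990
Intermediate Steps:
T = -891869/178281 (T = 4330*(-1/1278) - 4054*1/2511 = -2165/639 - 4054/2511 = -891869/178281 ≈ -5.0026)
1/T = 1/(-891869/178281) = -178281/891869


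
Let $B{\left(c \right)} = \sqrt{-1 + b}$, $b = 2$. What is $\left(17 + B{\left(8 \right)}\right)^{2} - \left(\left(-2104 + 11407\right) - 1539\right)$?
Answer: $-7440$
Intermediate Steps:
$B{\left(c \right)} = 1$ ($B{\left(c \right)} = \sqrt{-1 + 2} = \sqrt{1} = 1$)
$\left(17 + B{\left(8 \right)}\right)^{2} - \left(\left(-2104 + 11407\right) - 1539\right) = \left(17 + 1\right)^{2} - \left(\left(-2104 + 11407\right) - 1539\right) = 18^{2} - \left(9303 - 1539\right) = 324 - 7764 = -7440$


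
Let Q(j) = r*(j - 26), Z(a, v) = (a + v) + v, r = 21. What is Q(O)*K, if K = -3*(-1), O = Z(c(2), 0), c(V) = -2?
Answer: -1764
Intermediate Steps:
Z(a, v) = a + 2*v
O = -2 (O = -2 + 2*0 = -2 + 0 = -2)
K = 3
Q(j) = -546 + 21*j (Q(j) = 21*(j - 26) = 21*(-26 + j) = -546 + 21*j)
Q(O)*K = (-546 + 21*(-2))*3 = (-546 - 42)*3 = -588*3 = -1764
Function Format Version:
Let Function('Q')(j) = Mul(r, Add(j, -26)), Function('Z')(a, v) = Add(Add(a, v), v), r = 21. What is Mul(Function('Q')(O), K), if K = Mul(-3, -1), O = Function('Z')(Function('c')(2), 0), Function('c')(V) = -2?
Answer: -1764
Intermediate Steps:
Function('Z')(a, v) = Add(a, Mul(2, v))
O = -2 (O = Add(-2, Mul(2, 0)) = Add(-2, 0) = -2)
K = 3
Function('Q')(j) = Add(-546, Mul(21, j)) (Function('Q')(j) = Mul(21, Add(j, -26)) = Mul(21, Add(-26, j)) = Add(-546, Mul(21, j)))
Mul(Function('Q')(O), K) = Mul(Add(-546, Mul(21, -2)), 3) = Mul(Add(-546, -42), 3) = Mul(-588, 3) = -1764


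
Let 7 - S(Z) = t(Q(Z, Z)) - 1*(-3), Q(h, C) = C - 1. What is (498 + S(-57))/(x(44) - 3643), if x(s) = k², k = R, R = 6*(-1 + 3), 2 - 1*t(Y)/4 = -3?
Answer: -482/3499 ≈ -0.13775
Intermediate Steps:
Q(h, C) = -1 + C
t(Y) = 20 (t(Y) = 8 - 4*(-3) = 8 + 12 = 20)
R = 12 (R = 6*2 = 12)
k = 12
S(Z) = -16 (S(Z) = 7 - (20 - 1*(-3)) = 7 - (20 + 3) = 7 - 1*23 = 7 - 23 = -16)
x(s) = 144 (x(s) = 12² = 144)
(498 + S(-57))/(x(44) - 3643) = (498 - 16)/(144 - 3643) = 482/(-3499) = 482*(-1/3499) = -482/3499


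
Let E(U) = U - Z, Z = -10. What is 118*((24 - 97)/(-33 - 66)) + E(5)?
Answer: 10099/99 ≈ 102.01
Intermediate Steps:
E(U) = 10 + U (E(U) = U - 1*(-10) = U + 10 = 10 + U)
118*((24 - 97)/(-33 - 66)) + E(5) = 118*((24 - 97)/(-33 - 66)) + (10 + 5) = 118*(-73/(-99)) + 15 = 118*(-73*(-1/99)) + 15 = 118*(73/99) + 15 = 8614/99 + 15 = 10099/99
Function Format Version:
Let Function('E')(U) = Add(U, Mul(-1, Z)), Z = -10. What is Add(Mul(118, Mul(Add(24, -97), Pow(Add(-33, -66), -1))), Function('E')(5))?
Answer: Rational(10099, 99) ≈ 102.01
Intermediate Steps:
Function('E')(U) = Add(10, U) (Function('E')(U) = Add(U, Mul(-1, -10)) = Add(U, 10) = Add(10, U))
Add(Mul(118, Mul(Add(24, -97), Pow(Add(-33, -66), -1))), Function('E')(5)) = Add(Mul(118, Mul(Add(24, -97), Pow(Add(-33, -66), -1))), Add(10, 5)) = Add(Mul(118, Mul(-73, Pow(-99, -1))), 15) = Add(Mul(118, Mul(-73, Rational(-1, 99))), 15) = Add(Mul(118, Rational(73, 99)), 15) = Add(Rational(8614, 99), 15) = Rational(10099, 99)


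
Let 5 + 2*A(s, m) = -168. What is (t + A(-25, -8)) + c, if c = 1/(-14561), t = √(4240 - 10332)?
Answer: -2519055/29122 + 2*I*√1523 ≈ -86.5 + 78.051*I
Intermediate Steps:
A(s, m) = -173/2 (A(s, m) = -5/2 + (½)*(-168) = -5/2 - 84 = -173/2)
t = 2*I*√1523 (t = √(-6092) = 2*I*√1523 ≈ 78.051*I)
c = -1/14561 ≈ -6.8677e-5
(t + A(-25, -8)) + c = (2*I*√1523 - 173/2) - 1/14561 = (-173/2 + 2*I*√1523) - 1/14561 = -2519055/29122 + 2*I*√1523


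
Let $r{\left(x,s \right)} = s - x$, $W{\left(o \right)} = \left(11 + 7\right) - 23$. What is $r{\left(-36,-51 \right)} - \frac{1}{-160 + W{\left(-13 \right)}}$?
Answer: $- \frac{2474}{165} \approx -14.994$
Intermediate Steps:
$W{\left(o \right)} = -5$ ($W{\left(o \right)} = 18 - 23 = -5$)
$r{\left(-36,-51 \right)} - \frac{1}{-160 + W{\left(-13 \right)}} = \left(-51 - -36\right) - \frac{1}{-160 - 5} = \left(-51 + 36\right) - \frac{1}{-165} = -15 - - \frac{1}{165} = -15 + \frac{1}{165} = - \frac{2474}{165}$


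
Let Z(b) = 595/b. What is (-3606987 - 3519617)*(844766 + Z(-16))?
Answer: -24080190936311/4 ≈ -6.0201e+12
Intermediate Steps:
(-3606987 - 3519617)*(844766 + Z(-16)) = (-3606987 - 3519617)*(844766 + 595/(-16)) = -7126604*(844766 + 595*(-1/16)) = -7126604*(844766 - 595/16) = -7126604*13515661/16 = -24080190936311/4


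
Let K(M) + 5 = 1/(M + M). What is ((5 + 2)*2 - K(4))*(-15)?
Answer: -2265/8 ≈ -283.13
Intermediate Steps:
K(M) = -5 + 1/(2*M) (K(M) = -5 + 1/(M + M) = -5 + 1/(2*M))
((5 + 2)*2 - K(4))*(-15) = ((5 + 2)*2 - (-5 + (1/2)/4))*(-15) = (7*2 - (-5 + (1/2)*(1/4)))*(-15) = (14 - (-5 + 1/8))*(-15) = (14 - 1*(-39/8))*(-15) = (14 + 39/8)*(-15) = (151/8)*(-15) = -2265/8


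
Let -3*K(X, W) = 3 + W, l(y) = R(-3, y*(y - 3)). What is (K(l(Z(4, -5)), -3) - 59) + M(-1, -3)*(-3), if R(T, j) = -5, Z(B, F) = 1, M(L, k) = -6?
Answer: -41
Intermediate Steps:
l(y) = -5
K(X, W) = -1 - W/3 (K(X, W) = -(3 + W)/3 = -1 - W/3)
(K(l(Z(4, -5)), -3) - 59) + M(-1, -3)*(-3) = ((-1 - ⅓*(-3)) - 59) - 6*(-3) = ((-1 + 1) - 59) + 18 = (0 - 59) + 18 = -59 + 18 = -41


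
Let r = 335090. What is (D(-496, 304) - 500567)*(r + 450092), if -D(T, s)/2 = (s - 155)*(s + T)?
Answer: -348111224882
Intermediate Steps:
D(T, s) = -2*(-155 + s)*(T + s) (D(T, s) = -2*(s - 155)*(s + T) = -2*(-155 + s)*(T + s))
(D(-496, 304) - 500567)*(r + 450092) = ((-2*304**2 + 310*(-496) + 310*304 - 2*(-496)*304) - 500567)*(335090 + 450092) = ((-2*92416 - 153760 + 94240 + 301568) - 500567)*785182 = ((-184832 - 153760 + 94240 + 301568) - 500567)*785182 = (57216 - 500567)*785182 = -443351*785182 = -348111224882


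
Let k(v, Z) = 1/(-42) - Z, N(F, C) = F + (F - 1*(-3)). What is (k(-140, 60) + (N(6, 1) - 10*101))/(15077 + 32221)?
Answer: -44311/1986516 ≈ -0.022306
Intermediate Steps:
N(F, C) = 3 + 2*F (N(F, C) = F + (F + 3) = F + (3 + F) = 3 + 2*F)
k(v, Z) = -1/42 - Z
(k(-140, 60) + (N(6, 1) - 10*101))/(15077 + 32221) = ((-1/42 - 1*60) + ((3 + 2*6) - 10*101))/(15077 + 32221) = ((-1/42 - 60) + ((3 + 12) - 1010))/47298 = (-2521/42 + (15 - 1010))*(1/47298) = (-2521/42 - 995)*(1/47298) = -44311/42*1/47298 = -44311/1986516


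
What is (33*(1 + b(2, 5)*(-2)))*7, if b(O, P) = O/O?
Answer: -231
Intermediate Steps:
b(O, P) = 1
(33*(1 + b(2, 5)*(-2)))*7 = (33*(1 + 1*(-2)))*7 = (33*(1 - 2))*7 = (33*(-1))*7 = -33*7 = -231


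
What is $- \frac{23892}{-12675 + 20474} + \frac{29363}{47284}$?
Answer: $- \frac{81882481}{33524356} \approx -2.4425$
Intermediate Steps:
$- \frac{23892}{-12675 + 20474} + \frac{29363}{47284} = - \frac{23892}{7799} + 29363 \cdot \frac{1}{47284} = \left(-23892\right) \frac{1}{7799} + \frac{29363}{47284} = - \frac{2172}{709} + \frac{29363}{47284} = - \frac{81882481}{33524356}$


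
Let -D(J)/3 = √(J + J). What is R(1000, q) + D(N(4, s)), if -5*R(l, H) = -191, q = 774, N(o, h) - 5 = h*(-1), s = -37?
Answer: 191/5 - 6*√21 ≈ 10.705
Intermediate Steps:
N(o, h) = 5 - h (N(o, h) = 5 + h*(-1) = 5 - h)
R(l, H) = 191/5 (R(l, H) = -⅕*(-191) = 191/5)
D(J) = -3*√2*√J (D(J) = -3*√(J + J) = -3*√2*√J)
R(1000, q) + D(N(4, s)) = 191/5 - 3*√2*√(5 - 1*(-37)) = 191/5 - 3*√2*√(5 + 37) = 191/5 - 3*√2*√42 = 191/5 - 6*√21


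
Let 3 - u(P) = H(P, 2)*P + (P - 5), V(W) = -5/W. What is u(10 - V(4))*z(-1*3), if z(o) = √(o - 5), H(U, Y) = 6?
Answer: -283*I*√2/2 ≈ -200.11*I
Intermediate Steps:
z(o) = √(-5 + o)
u(P) = 8 - 7*P (u(P) = 3 - (6*P + (P - 5)) = 3 - (6*P + (-5 + P)) = 3 - (-5 + 7*P) = 3 + (5 - 7*P) = 8 - 7*P)
u(10 - V(4))*z(-1*3) = (8 - 7*(10 - (-5)/4))*√(-5 - 1*3) = (8 - 7*(10 - (-5)/4))*√(-5 - 3) = (8 - 7*(10 - 1*(-5/4)))*√(-8) = (8 - 7*(10 + 5/4))*(2*I*√2) = (8 - 7*45/4)*(2*I*√2) = (8 - 315/4)*(2*I*√2) = -283*I*√2/2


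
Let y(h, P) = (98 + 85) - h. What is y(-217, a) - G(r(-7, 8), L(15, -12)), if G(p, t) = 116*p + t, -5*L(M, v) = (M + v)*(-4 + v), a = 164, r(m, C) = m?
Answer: 6012/5 ≈ 1202.4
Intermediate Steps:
L(M, v) = -(-4 + v)*(M + v)/5 (L(M, v) = -(M + v)*(-4 + v)/5 = -(-4 + v)*(M + v)/5)
G(p, t) = t + 116*p
y(h, P) = 183 - h
y(-217, a) - G(r(-7, 8), L(15, -12)) = (183 - 1*(-217)) - ((-⅕*(-12)² + (⅘)*15 + (⅘)*(-12) - ⅕*15*(-12)) + 116*(-7)) = (183 + 217) - ((-⅕*144 + 12 - 48/5 + 36) - 812) = 400 - ((-144/5 + 12 - 48/5 + 36) - 812) = 400 - (48/5 - 812) = 400 - 1*(-4012/5) = 400 + 4012/5 = 6012/5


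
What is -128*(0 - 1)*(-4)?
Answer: -512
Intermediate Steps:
-128*(0 - 1)*(-4) = -(-128)*(-4) = -128*4 = -512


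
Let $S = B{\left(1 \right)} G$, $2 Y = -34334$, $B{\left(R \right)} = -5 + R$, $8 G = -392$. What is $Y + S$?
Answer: $-16971$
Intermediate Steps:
$G = -49$ ($G = \frac{1}{8} \left(-392\right) = -49$)
$Y = -17167$ ($Y = \frac{1}{2} \left(-34334\right) = -17167$)
$S = 196$ ($S = \left(-5 + 1\right) \left(-49\right) = \left(-4\right) \left(-49\right) = 196$)
$Y + S = -17167 + 196 = -16971$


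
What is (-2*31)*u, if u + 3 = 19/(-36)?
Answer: 3937/18 ≈ 218.72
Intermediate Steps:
u = -127/36 (u = -3 + 19/(-36) = -3 + 19*(-1/36) = -3 - 19/36 = -127/36 ≈ -3.5278)
(-2*31)*u = -2*31*(-127/36) = -62*(-127/36) = 3937/18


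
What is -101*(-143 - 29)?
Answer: 17372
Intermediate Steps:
-101*(-143 - 29) = -101*(-172) = 17372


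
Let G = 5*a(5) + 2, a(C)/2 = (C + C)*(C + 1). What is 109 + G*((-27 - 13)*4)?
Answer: -96211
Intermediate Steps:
a(C) = 4*C*(1 + C) (a(C) = 2*((C + C)*(C + 1)) = 2*((2*C)*(1 + C)) = 2*(2*C*(1 + C)) = 4*C*(1 + C))
G = 602 (G = 5*(4*5*(1 + 5)) + 2 = 5*(4*5*6) + 2 = 5*120 + 2 = 600 + 2 = 602)
109 + G*((-27 - 13)*4) = 109 + 602*((-27 - 13)*4) = 109 + 602*(-40*4) = 109 + 602*(-160) = 109 - 96320 = -96211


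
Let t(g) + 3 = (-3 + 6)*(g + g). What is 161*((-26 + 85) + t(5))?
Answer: 13846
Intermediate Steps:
t(g) = -3 + 6*g (t(g) = -3 + (-3 + 6)*(g + g) = -3 + 3*(2*g) = -3 + 6*g)
161*((-26 + 85) + t(5)) = 161*((-26 + 85) + (-3 + 6*5)) = 161*(59 + (-3 + 30)) = 161*(59 + 27) = 161*86 = 13846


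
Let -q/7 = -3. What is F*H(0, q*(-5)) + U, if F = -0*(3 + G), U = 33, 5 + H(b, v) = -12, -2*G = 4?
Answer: 33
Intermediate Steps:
G = -2 (G = -½*4 = -2)
q = 21 (q = -7*(-3) = 21)
H(b, v) = -17 (H(b, v) = -5 - 12 = -17)
F = 0 (F = -0*(3 - 2) = -0 = -1*0 = 0)
F*H(0, q*(-5)) + U = 0*(-17) + 33 = 0 + 33 = 33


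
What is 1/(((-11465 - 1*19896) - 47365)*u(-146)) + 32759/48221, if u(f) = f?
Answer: 376531863185/554251981116 ≈ 0.67935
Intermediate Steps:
1/(((-11465 - 1*19896) - 47365)*u(-146)) + 32759/48221 = 1/((-11465 - 1*19896) - 47365*(-146)) + 32759/48221 = -1/146/((-11465 - 19896) - 47365) + 32759*(1/48221) = -1/146/(-31361 - 47365) + 32759/48221 = -1/146/(-78726) + 32759/48221 = -1/78726*(-1/146) + 32759/48221 = 1/11493996 + 32759/48221 = 376531863185/554251981116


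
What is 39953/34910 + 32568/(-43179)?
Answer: 196060569/502459630 ≈ 0.39020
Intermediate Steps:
39953/34910 + 32568/(-43179) = 39953*(1/34910) + 32568*(-1/43179) = 39953/34910 - 10856/14393 = 196060569/502459630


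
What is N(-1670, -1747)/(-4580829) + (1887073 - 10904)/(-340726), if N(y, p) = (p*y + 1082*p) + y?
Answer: -8943846365017/1560807541854 ≈ -5.7303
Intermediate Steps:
N(y, p) = y + 1082*p + p*y (N(y, p) = (1082*p + p*y) + y = y + 1082*p + p*y)
N(-1670, -1747)/(-4580829) + (1887073 - 10904)/(-340726) = (-1670 + 1082*(-1747) - 1747*(-1670))/(-4580829) + (1887073 - 10904)/(-340726) = (-1670 - 1890254 + 2917490)*(-1/4580829) + 1876169*(-1/340726) = 1025566*(-1/4580829) - 1876169/340726 = -1025566/4580829 - 1876169/340726 = -8943846365017/1560807541854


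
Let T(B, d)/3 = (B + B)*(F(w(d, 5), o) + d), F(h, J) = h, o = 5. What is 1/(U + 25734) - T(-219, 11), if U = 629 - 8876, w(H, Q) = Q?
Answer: 367646689/17487 ≈ 21024.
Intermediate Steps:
U = -8247
T(B, d) = 6*B*(5 + d) (T(B, d) = 3*((B + B)*(5 + d)) = 3*((2*B)*(5 + d)) = 3*(2*B*(5 + d)) = 6*B*(5 + d))
1/(U + 25734) - T(-219, 11) = 1/(-8247 + 25734) - 6*(-219)*(5 + 11) = 1/17487 - 6*(-219)*16 = 1/17487 - 1*(-21024) = 1/17487 + 21024 = 367646689/17487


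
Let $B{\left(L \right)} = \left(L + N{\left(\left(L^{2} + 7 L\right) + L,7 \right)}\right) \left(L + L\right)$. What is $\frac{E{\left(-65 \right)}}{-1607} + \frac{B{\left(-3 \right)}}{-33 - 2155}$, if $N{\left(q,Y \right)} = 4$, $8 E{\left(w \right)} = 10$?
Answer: $\frac{6907}{3516116} \approx 0.0019644$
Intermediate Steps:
$E{\left(w \right)} = \frac{5}{4}$ ($E{\left(w \right)} = \frac{1}{8} \cdot 10 = \frac{5}{4}$)
$B{\left(L \right)} = 2 L \left(4 + L\right)$ ($B{\left(L \right)} = \left(L + 4\right) \left(L + L\right) = \left(4 + L\right) 2 L = 2 L \left(4 + L\right)$)
$\frac{E{\left(-65 \right)}}{-1607} + \frac{B{\left(-3 \right)}}{-33 - 2155} = \frac{5}{4 \left(-1607\right)} + \frac{2 \left(-3\right) \left(4 - 3\right)}{-33 - 2155} = \frac{5}{4} \left(- \frac{1}{1607}\right) + \frac{2 \left(-3\right) 1}{-2188} = - \frac{5}{6428} - - \frac{3}{1094} = - \frac{5}{6428} + \frac{3}{1094} = \frac{6907}{3516116}$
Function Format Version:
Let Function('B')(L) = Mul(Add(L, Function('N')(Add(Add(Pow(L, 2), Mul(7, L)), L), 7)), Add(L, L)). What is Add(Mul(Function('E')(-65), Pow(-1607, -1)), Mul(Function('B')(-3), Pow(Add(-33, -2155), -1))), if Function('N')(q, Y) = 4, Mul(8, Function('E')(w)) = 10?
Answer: Rational(6907, 3516116) ≈ 0.0019644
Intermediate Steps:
Function('E')(w) = Rational(5, 4) (Function('E')(w) = Mul(Rational(1, 8), 10) = Rational(5, 4))
Function('B')(L) = Mul(2, L, Add(4, L)) (Function('B')(L) = Mul(Add(L, 4), Add(L, L)) = Mul(Add(4, L), Mul(2, L)) = Mul(2, L, Add(4, L)))
Add(Mul(Function('E')(-65), Pow(-1607, -1)), Mul(Function('B')(-3), Pow(Add(-33, -2155), -1))) = Add(Mul(Rational(5, 4), Pow(-1607, -1)), Mul(Mul(2, -3, Add(4, -3)), Pow(Add(-33, -2155), -1))) = Add(Mul(Rational(5, 4), Rational(-1, 1607)), Mul(Mul(2, -3, 1), Pow(-2188, -1))) = Add(Rational(-5, 6428), Mul(-6, Rational(-1, 2188))) = Add(Rational(-5, 6428), Rational(3, 1094)) = Rational(6907, 3516116)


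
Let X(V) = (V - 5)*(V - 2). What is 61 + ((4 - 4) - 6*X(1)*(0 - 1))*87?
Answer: 2149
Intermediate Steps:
X(V) = (-5 + V)*(-2 + V)
61 + ((4 - 4) - 6*X(1)*(0 - 1))*87 = 61 + ((4 - 4) - 6*(10 + 1² - 7*1)*(0 - 1))*87 = 61 + (0 - 6*(10 + 1 - 7)*(-1))*87 = 61 + (0 - 24*(-1))*87 = 61 + (0 - 6*(-4))*87 = 61 + (0 + 24)*87 = 61 + 24*87 = 61 + 2088 = 2149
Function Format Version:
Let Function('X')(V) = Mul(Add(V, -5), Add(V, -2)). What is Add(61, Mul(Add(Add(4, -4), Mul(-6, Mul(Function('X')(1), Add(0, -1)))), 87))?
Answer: 2149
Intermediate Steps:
Function('X')(V) = Mul(Add(-5, V), Add(-2, V))
Add(61, Mul(Add(Add(4, -4), Mul(-6, Mul(Function('X')(1), Add(0, -1)))), 87)) = Add(61, Mul(Add(Add(4, -4), Mul(-6, Mul(Add(10, Pow(1, 2), Mul(-7, 1)), Add(0, -1)))), 87)) = Add(61, Mul(Add(0, Mul(-6, Mul(Add(10, 1, -7), -1))), 87)) = Add(61, Mul(Add(0, Mul(-6, Mul(4, -1))), 87)) = Add(61, Mul(Add(0, Mul(-6, -4)), 87)) = Add(61, Mul(Add(0, 24), 87)) = Add(61, Mul(24, 87)) = Add(61, 2088) = 2149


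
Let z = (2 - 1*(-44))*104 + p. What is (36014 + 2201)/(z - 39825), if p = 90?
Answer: -38215/34951 ≈ -1.0934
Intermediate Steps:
z = 4874 (z = (2 - 1*(-44))*104 + 90 = (2 + 44)*104 + 90 = 46*104 + 90 = 4784 + 90 = 4874)
(36014 + 2201)/(z - 39825) = (36014 + 2201)/(4874 - 39825) = 38215/(-34951) = 38215*(-1/34951) = -38215/34951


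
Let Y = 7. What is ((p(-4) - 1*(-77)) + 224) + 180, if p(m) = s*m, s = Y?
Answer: 453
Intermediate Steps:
s = 7
p(m) = 7*m
((p(-4) - 1*(-77)) + 224) + 180 = ((7*(-4) - 1*(-77)) + 224) + 180 = ((-28 + 77) + 224) + 180 = (49 + 224) + 180 = 273 + 180 = 453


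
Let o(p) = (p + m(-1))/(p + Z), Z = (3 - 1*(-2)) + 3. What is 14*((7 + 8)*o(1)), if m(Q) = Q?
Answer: 0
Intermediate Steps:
Z = 8 (Z = (3 + 2) + 3 = 5 + 3 = 8)
o(p) = (-1 + p)/(8 + p) (o(p) = (p - 1)/(p + 8) = (-1 + p)/(8 + p))
14*((7 + 8)*o(1)) = 14*((7 + 8)*((-1 + 1)/(8 + 1))) = 14*(15*(0/9)) = 14*(15*((⅑)*0)) = 14*(15*0) = 14*0 = 0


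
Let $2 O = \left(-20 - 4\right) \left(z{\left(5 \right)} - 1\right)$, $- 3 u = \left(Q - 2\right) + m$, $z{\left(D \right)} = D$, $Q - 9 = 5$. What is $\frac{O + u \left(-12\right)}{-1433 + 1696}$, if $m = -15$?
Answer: $- \frac{60}{263} \approx -0.22814$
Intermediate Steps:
$Q = 14$ ($Q = 9 + 5 = 14$)
$u = 1$ ($u = - \frac{\left(14 - 2\right) - 15}{3} = - \frac{12 - 15}{3} = \left(- \frac{1}{3}\right) \left(-3\right) = 1$)
$O = -48$ ($O = \frac{\left(-20 - 4\right) \left(5 - 1\right)}{2} = \frac{\left(-24\right) 4}{2} = \frac{1}{2} \left(-96\right) = -48$)
$\frac{O + u \left(-12\right)}{-1433 + 1696} = \frac{-48 + 1 \left(-12\right)}{-1433 + 1696} = \frac{-48 - 12}{263} = \left(-60\right) \frac{1}{263} = - \frac{60}{263}$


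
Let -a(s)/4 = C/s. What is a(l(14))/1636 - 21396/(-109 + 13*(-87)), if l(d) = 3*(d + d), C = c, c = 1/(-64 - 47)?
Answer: 10199248697/591094980 ≈ 17.255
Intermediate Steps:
c = -1/111 (c = 1/(-111) = -1/111 ≈ -0.0090090)
C = -1/111 ≈ -0.0090090
l(d) = 6*d (l(d) = 3*(2*d) = 6*d)
a(s) = 4/(111*s) (a(s) = -(-4)/(111*s) = 4/(111*s))
a(l(14))/1636 - 21396/(-109 + 13*(-87)) = (4/(111*((6*14))))/1636 - 21396/(-109 + 13*(-87)) = ((4/111)/84)*(1/1636) - 21396/(-109 - 1131) = ((4/111)*(1/84))*(1/1636) - 21396/(-1240) = (1/2331)*(1/1636) - 21396*(-1/1240) = 1/3813516 + 5349/310 = 10199248697/591094980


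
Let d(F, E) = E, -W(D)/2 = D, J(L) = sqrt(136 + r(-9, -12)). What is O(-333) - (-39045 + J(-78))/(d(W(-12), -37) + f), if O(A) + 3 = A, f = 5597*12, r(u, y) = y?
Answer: -1185033/3533 - 2*sqrt(31)/67127 ≈ -335.42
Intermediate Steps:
J(L) = 2*sqrt(31) (J(L) = sqrt(136 - 12) = sqrt(124) = 2*sqrt(31))
W(D) = -2*D
f = 67164
O(A) = -3 + A
O(-333) - (-39045 + J(-78))/(d(W(-12), -37) + f) = (-3 - 333) - (-39045 + 2*sqrt(31))/(-37 + 67164) = -336 - (-39045 + 2*sqrt(31))/67127 = -336 - (-2055/3533 + 2*sqrt(31)/67127) = -336 + (2055/3533 - 2*sqrt(31)/67127) = -1185033/3533 - 2*sqrt(31)/67127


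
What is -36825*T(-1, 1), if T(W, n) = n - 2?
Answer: 36825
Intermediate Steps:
T(W, n) = -2 + n
-36825*T(-1, 1) = -36825*(-2 + 1) = -36825*(-1) = 36825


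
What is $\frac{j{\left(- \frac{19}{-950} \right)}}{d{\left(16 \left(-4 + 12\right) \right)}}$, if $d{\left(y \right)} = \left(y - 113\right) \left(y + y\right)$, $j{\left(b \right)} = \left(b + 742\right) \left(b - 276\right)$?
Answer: $- \frac{170652233}{3200000} \approx -53.329$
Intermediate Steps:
$j{\left(b \right)} = \left(-276 + b\right) \left(742 + b\right)$ ($j{\left(b \right)} = \left(742 + b\right) \left(-276 + b\right) = \left(-276 + b\right) \left(742 + b\right)$)
$d{\left(y \right)} = 2 y \left(-113 + y\right)$ ($d{\left(y \right)} = \left(-113 + y\right) 2 y = 2 y \left(-113 + y\right)$)
$\frac{j{\left(- \frac{19}{-950} \right)}}{d{\left(16 \left(-4 + 12\right) \right)}} = \frac{-204792 + \left(- \frac{19}{-950}\right)^{2} + 466 \left(- \frac{19}{-950}\right)}{2 \cdot 16 \left(-4 + 12\right) \left(-113 + 16 \left(-4 + 12\right)\right)} = \frac{-204792 + \left(\left(-19\right) \left(- \frac{1}{950}\right)\right)^{2} + 466 \left(\left(-19\right) \left(- \frac{1}{950}\right)\right)}{2 \cdot 16 \cdot 8 \left(-113 + 16 \cdot 8\right)} = \frac{-204792 + \left(\frac{1}{50}\right)^{2} + 466 \cdot \frac{1}{50}}{2 \cdot 128 \left(-113 + 128\right)} = \frac{-204792 + \frac{1}{2500} + \frac{233}{25}}{2 \cdot 128 \cdot 15} = - \frac{511956699}{2500 \cdot 3840} = \left(- \frac{511956699}{2500}\right) \frac{1}{3840} = - \frac{170652233}{3200000}$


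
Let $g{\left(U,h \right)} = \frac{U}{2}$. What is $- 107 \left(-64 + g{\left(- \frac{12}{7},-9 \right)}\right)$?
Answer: $\frac{48578}{7} \approx 6939.7$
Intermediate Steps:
$g{\left(U,h \right)} = \frac{U}{2}$ ($g{\left(U,h \right)} = U \frac{1}{2} = \frac{U}{2}$)
$- 107 \left(-64 + g{\left(- \frac{12}{7},-9 \right)}\right) = - 107 \left(-64 + \frac{\left(-12\right) \frac{1}{7}}{2}\right) = - 107 \left(-64 + \frac{1}{2} \left(- \frac{12}{7}\right)\right) = - 107 \left(-64 - \frac{6}{7}\right) = \left(-107\right) \left(- \frac{454}{7}\right) = \frac{48578}{7}$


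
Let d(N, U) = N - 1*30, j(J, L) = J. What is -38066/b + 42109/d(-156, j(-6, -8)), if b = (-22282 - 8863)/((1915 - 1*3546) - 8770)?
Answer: -74953435481/5792970 ≈ -12939.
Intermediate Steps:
b = 31145/10401 (b = -31145/((1915 - 3546) - 8770) = -31145/(-1631 - 8770) = -31145/(-10401) = -31145*(-1/10401) = 31145/10401 ≈ 2.9944)
d(N, U) = -30 + N (d(N, U) = N - 30 = -30 + N)
-38066/b + 42109/d(-156, j(-6, -8)) = -38066/31145/10401 + 42109/(-30 - 156) = -38066*10401/31145 + 42109/(-186) = -395924466/31145 + 42109*(-1/186) = -395924466/31145 - 42109/186 = -74953435481/5792970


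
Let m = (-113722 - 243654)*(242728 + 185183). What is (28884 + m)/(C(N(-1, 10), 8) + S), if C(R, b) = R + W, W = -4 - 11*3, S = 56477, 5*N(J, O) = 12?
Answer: -191156365815/70553 ≈ -2.7094e+6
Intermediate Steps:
N(J, O) = 12/5 (N(J, O) = (1/5)*12 = 12/5)
m = -152925121536 (m = -357376*427911 = -152925121536)
W = -37 (W = -4 - 33 = -37)
C(R, b) = -37 + R (C(R, b) = R - 37 = -37 + R)
(28884 + m)/(C(N(-1, 10), 8) + S) = (28884 - 152925121536)/((-37 + 12/5) + 56477) = -152925092652/(-173/5 + 56477) = -152925092652/282212/5 = -152925092652*5/282212 = -191156365815/70553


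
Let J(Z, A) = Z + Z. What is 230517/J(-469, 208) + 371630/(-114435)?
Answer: -763651481/3066858 ≈ -249.00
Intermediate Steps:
J(Z, A) = 2*Z
230517/J(-469, 208) + 371630/(-114435) = 230517/((2*(-469))) + 371630/(-114435) = 230517/(-938) + 371630*(-1/114435) = 230517*(-1/938) - 74326/22887 = -32931/134 - 74326/22887 = -763651481/3066858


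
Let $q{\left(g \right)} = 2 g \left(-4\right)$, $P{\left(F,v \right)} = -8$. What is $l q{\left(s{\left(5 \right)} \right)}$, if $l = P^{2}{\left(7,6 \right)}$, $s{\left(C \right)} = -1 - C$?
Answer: $3072$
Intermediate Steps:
$q{\left(g \right)} = - 8 g$
$l = 64$ ($l = \left(-8\right)^{2} = 64$)
$l q{\left(s{\left(5 \right)} \right)} = 64 \left(- 8 \left(-1 - 5\right)\right) = 64 \left(\left(-8\right) \left(-6\right)\right) = 64 \cdot 48 = 3072$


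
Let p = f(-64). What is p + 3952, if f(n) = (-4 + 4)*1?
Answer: 3952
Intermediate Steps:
f(n) = 0 (f(n) = 0*1 = 0)
p = 0
p + 3952 = 0 + 3952 = 3952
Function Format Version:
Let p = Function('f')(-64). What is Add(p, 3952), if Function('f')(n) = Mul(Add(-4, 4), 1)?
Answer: 3952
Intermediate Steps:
Function('f')(n) = 0 (Function('f')(n) = Mul(0, 1) = 0)
p = 0
Add(p, 3952) = Add(0, 3952) = 3952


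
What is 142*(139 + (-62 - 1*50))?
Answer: 3834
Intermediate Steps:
142*(139 + (-62 - 1*50)) = 142*(139 + (-62 - 50)) = 142*(139 - 112) = 142*27 = 3834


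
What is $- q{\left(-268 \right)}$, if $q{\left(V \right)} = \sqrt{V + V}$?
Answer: $- 2 i \sqrt{134} \approx - 23.152 i$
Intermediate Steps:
$q{\left(V \right)} = \sqrt{2} \sqrt{V}$ ($q{\left(V \right)} = \sqrt{2 V} = \sqrt{2} \sqrt{V}$)
$- q{\left(-268 \right)} = - \sqrt{2} \sqrt{-268} = - \sqrt{2} \cdot 2 i \sqrt{67} = - 2 i \sqrt{134}$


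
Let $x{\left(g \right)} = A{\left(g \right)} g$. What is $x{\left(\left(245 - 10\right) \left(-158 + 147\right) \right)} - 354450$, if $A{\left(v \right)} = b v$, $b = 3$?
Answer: $19692225$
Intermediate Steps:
$A{\left(v \right)} = 3 v$
$x{\left(g \right)} = 3 g^{2}$ ($x{\left(g \right)} = 3 g g = 3 g^{2}$)
$x{\left(\left(245 - 10\right) \left(-158 + 147\right) \right)} - 354450 = 3 \left(\left(245 - 10\right) \left(-158 + 147\right)\right)^{2} - 354450 = 3 \left(235 \left(-11\right)\right)^{2} - 354450 = 3 \left(-2585\right)^{2} - 354450 = 3 \cdot 6682225 - 354450 = 20046675 - 354450 = 19692225$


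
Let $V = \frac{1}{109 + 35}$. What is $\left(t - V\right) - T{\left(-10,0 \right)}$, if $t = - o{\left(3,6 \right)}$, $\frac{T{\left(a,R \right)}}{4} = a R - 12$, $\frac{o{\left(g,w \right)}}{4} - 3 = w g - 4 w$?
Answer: $\frac{8639}{144} \approx 59.993$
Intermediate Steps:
$o{\left(g,w \right)} = 12 - 16 w + 4 g w$ ($o{\left(g,w \right)} = 12 + 4 \left(w g - 4 w\right) = 12 + 4 \left(g w - 4 w\right) = 12 + 4 \left(- 4 w + g w\right) = 12 + \left(- 16 w + 4 g w\right) = 12 - 16 w + 4 g w$)
$T{\left(a,R \right)} = -48 + 4 R a$ ($T{\left(a,R \right)} = 4 \left(a R - 12\right) = 4 \left(R a - 12\right) = 4 \left(-12 + R a\right) = -48 + 4 R a$)
$V = \frac{1}{144} \approx 0.0069444$
$t = 12$ ($t = - (12 - 96 + 4 \cdot 3 \cdot 6) = - (12 - 96 + 72) = \left(-1\right) \left(-12\right) = 12$)
$\left(t - V\right) - T{\left(-10,0 \right)} = \left(12 - \frac{1}{144}\right) - \left(-48 + 4 \cdot 0 \left(-10\right)\right) = \left(12 - \frac{1}{144}\right) - \left(-48 + 0\right) = \frac{1727}{144} - -48 = \frac{1727}{144} + 48 = \frac{8639}{144}$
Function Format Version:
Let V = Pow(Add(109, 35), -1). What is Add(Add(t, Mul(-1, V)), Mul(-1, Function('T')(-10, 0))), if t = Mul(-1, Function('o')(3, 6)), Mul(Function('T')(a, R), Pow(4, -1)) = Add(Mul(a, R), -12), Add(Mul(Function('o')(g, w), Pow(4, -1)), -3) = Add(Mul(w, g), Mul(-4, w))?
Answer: Rational(8639, 144) ≈ 59.993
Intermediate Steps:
Function('o')(g, w) = Add(12, Mul(-16, w), Mul(4, g, w)) (Function('o')(g, w) = Add(12, Mul(4, Add(Mul(w, g), Mul(-4, w)))) = Add(12, Mul(4, Add(Mul(g, w), Mul(-4, w)))) = Add(12, Mul(4, Add(Mul(-4, w), Mul(g, w)))) = Add(12, Add(Mul(-16, w), Mul(4, g, w))) = Add(12, Mul(-16, w), Mul(4, g, w)))
Function('T')(a, R) = Add(-48, Mul(4, R, a)) (Function('T')(a, R) = Mul(4, Add(Mul(a, R), -12)) = Mul(4, Add(Mul(R, a), -12)) = Mul(4, Add(-12, Mul(R, a))) = Add(-48, Mul(4, R, a)))
V = Rational(1, 144) (V = Pow(144, -1) = Rational(1, 144) ≈ 0.0069444)
t = 12 (t = Mul(-1, Add(12, Mul(-16, 6), Mul(4, 3, 6))) = Mul(-1, Add(12, -96, 72)) = Mul(-1, -12) = 12)
Add(Add(t, Mul(-1, V)), Mul(-1, Function('T')(-10, 0))) = Add(Add(12, Mul(-1, Rational(1, 144))), Mul(-1, Add(-48, Mul(4, 0, -10)))) = Add(Add(12, Rational(-1, 144)), Mul(-1, Add(-48, 0))) = Add(Rational(1727, 144), Mul(-1, -48)) = Add(Rational(1727, 144), 48) = Rational(8639, 144)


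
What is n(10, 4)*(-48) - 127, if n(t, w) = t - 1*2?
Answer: -511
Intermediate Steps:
n(t, w) = -2 + t (n(t, w) = t - 2 = -2 + t)
n(10, 4)*(-48) - 127 = (-2 + 10)*(-48) - 127 = 8*(-48) - 127 = -384 - 127 = -511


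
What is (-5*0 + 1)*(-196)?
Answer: -196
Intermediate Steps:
(-5*0 + 1)*(-196) = (0 + 1)*(-196) = 1*(-196) = -196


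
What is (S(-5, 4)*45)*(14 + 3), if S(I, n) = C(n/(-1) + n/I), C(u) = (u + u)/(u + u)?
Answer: 765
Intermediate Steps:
C(u) = 1 (C(u) = (2*u)/((2*u)) = (2*u)*(1/(2*u)) = 1)
S(I, n) = 1
(S(-5, 4)*45)*(14 + 3) = (1*45)*(14 + 3) = 45*17 = 765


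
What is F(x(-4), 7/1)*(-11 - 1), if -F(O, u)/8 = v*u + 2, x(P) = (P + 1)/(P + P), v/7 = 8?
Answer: 37824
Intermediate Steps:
v = 56 (v = 7*8 = 56)
x(P) = (1 + P)/(2*P) (x(P) = (1 + P)/((2*P)) = (1 + P)*(1/(2*P)) = (1 + P)/(2*P))
F(O, u) = -16 - 448*u (F(O, u) = -8*(56*u + 2) = -8*(2 + 56*u) = -16 - 448*u)
F(x(-4), 7/1)*(-11 - 1) = (-16 - 3136/1)*(-11 - 1) = (-16 - 3136)*(-12) = -3152*(-12) = 37824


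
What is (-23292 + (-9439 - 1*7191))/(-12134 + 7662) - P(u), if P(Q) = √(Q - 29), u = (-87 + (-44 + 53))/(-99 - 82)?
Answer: 19961/2236 - I*√935951/181 ≈ 8.9271 - 5.345*I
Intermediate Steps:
u = 78/181 (u = (-87 + 9)/(-181) = -78*(-1/181) = 78/181 ≈ 0.43094)
P(Q) = √(-29 + Q)
(-23292 + (-9439 - 1*7191))/(-12134 + 7662) - P(u) = (-23292 + (-9439 - 1*7191))/(-12134 + 7662) - √(-29 + 78/181) = (-23292 + (-9439 - 7191))/(-4472) - √(-5171/181) = (-23292 - 16630)*(-1/4472) - I*√935951/181 = -39922*(-1/4472) - I*√935951/181 = 19961/2236 - I*√935951/181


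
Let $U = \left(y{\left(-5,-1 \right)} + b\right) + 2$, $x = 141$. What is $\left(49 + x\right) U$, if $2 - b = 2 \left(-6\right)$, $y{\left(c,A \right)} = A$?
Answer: $2850$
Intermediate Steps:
$b = 14$ ($b = 2 - 2 \left(-6\right) = 2 - -12 = 2 + 12 = 14$)
$U = 15$ ($U = \left(-1 + 14\right) + 2 = 13 + 2 = 15$)
$\left(49 + x\right) U = \left(49 + 141\right) 15 = 190 \cdot 15 = 2850$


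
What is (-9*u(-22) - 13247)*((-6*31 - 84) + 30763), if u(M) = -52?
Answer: -389670047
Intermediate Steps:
(-9*u(-22) - 13247)*((-6*31 - 84) + 30763) = (-9*(-52) - 13247)*((-6*31 - 84) + 30763) = (468 - 13247)*((-186 - 84) + 30763) = -12779*(-270 + 30763) = -12779*30493 = -389670047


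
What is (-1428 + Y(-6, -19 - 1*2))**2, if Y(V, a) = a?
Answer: 2099601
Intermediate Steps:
(-1428 + Y(-6, -19 - 1*2))**2 = (-1428 + (-19 - 1*2))**2 = (-1428 + (-19 - 2))**2 = (-1428 - 21)**2 = (-1449)**2 = 2099601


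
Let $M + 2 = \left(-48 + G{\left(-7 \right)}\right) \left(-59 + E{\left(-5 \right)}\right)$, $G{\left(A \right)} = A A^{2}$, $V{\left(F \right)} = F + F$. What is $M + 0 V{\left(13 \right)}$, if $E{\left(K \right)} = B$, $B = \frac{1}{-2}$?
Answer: $\frac{46525}{2} \approx 23263.0$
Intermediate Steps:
$V{\left(F \right)} = 2 F$
$G{\left(A \right)} = A^{3}$
$B = - \frac{1}{2} \approx -0.5$
$E{\left(K \right)} = - \frac{1}{2}$
$M = \frac{46525}{2}$ ($M = -2 + \left(-48 + \left(-7\right)^{3}\right) \left(-59 - \frac{1}{2}\right) = -2 + \left(-48 - 343\right) \left(- \frac{119}{2}\right) = -2 - - \frac{46529}{2} = -2 + \frac{46529}{2} = \frac{46525}{2} \approx 23263.0$)
$M + 0 V{\left(13 \right)} = \frac{46525}{2} + 0 \cdot 2 \cdot 13 = \frac{46525}{2} + 0 \cdot 26 = \frac{46525}{2} + 0 = \frac{46525}{2}$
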